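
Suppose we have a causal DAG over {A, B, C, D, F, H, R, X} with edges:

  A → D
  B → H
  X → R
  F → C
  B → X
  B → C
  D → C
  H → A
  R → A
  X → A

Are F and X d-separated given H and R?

Yes — F and X are d-separated given {H, R}.

We examine all 6 paths between F and X:
Path 1: F → C ← B → H → A ← X
  C is a collider here and neither C nor any of its descendants is conditioned on, so the collider stays closed — the path is blocked at C.
Path 2: F → C ← B → H → A ← R ← X
  C is a collider here and neither C nor any of its descendants is conditioned on, so the collider stays closed — the path is blocked at C.
Path 3: F → C ← B → X
  C is a collider here and neither C nor any of its descendants is conditioned on, so the collider stays closed — the path is blocked at C.
Path 4: F → C ← D ← A ← H ← B → X
  C is a collider here and neither C nor any of its descendants is conditioned on, so the collider stays closed — the path is blocked at C.
Path 5: F → C ← D ← A ← X
  C is a collider here and neither C nor any of its descendants is conditioned on, so the collider stays closed — the path is blocked at C.
Path 6: F → C ← D ← A ← R ← X
  C is a collider here and neither C nor any of its descendants is conditioned on, so the collider stays closed — the path is blocked at C.
Since every path is blocked, d-separation holds.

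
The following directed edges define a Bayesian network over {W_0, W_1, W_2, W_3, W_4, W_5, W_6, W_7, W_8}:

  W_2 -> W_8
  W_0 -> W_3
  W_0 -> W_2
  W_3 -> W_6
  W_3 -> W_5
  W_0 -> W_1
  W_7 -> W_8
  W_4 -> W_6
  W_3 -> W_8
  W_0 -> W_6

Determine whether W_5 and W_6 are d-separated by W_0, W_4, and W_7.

3 paths connect W_5 and W_6; each must be blocked for d-separation to hold:
Path 1: W_5 ← W_3 → W_6
  W_3 is a fork and W_3 is not conditioned on — no node blocks this path, so it is active.
Path 2: W_5 ← W_3 ← W_0 → W_6
  W_0 is a fork here and W_0 is conditioned on, so the path is blocked at W_0.
Path 3: W_5 ← W_3 → W_8 ← W_2 ← W_0 → W_6
  W_8 is a collider here and neither W_8 nor any of its descendants is conditioned on, so the collider stays closed — the path is blocked at W_8.
At least one path is unblocked, so d-separation fails.

No — W_5 and W_6 are not d-separated given {W_0, W_4, W_7}.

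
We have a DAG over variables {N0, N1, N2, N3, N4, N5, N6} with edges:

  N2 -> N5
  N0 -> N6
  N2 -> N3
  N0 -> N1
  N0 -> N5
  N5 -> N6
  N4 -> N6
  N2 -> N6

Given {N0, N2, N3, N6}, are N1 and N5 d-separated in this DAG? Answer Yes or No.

3 paths connect N1 and N5; each must be blocked for d-separation to hold:
Path 1: N1 ← N0 → N5
  N0 is a fork here and N0 is conditioned on, so the path is blocked at N0.
Path 2: N1 ← N0 → N6 ← N2 → N5
  N0 is a fork here and N0 is conditioned on, so the path is blocked at N0.
Path 3: N1 ← N0 → N6 ← N5
  N0 is a fork here and N0 is conditioned on, so the path is blocked at N0.
All paths are blocked; N1 ⊥ N5 | {N0, N2, N3, N6} holds.

Yes — N1 and N5 are d-separated given {N0, N2, N3, N6}.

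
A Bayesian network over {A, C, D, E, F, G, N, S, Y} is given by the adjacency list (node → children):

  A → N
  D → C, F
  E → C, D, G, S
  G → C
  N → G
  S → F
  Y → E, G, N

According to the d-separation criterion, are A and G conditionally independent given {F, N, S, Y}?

We examine all 6 paths between A and G:
  1. A → N → G — N:chain[blocks] ⇒ blocked
  2. A → N ← Y → G — N:collider[open]; Y:fork[blocks] ⇒ blocked
  3. A → N ← Y → E → D → C ← G — N:collider[open]; Y:fork[blocks]; E:chain[open]; D:chain[open]; C:collider[blocks] ⇒ blocked
  4. A → N ← Y → E → G — N:collider[open]; Y:fork[blocks]; E:chain[open] ⇒ blocked
  5. A → N ← Y → E → C ← G — N:collider[open]; Y:fork[blocks]; E:chain[open]; C:collider[blocks] ⇒ blocked
  6. A → N ← Y → E → S → F ← D → C ← G — N:collider[open]; Y:fork[blocks]; E:chain[open]; S:chain[blocks]; F:collider[open]; D:fork[open]; C:collider[blocks] ⇒ blocked
Every path is blocked, so A and G are d-separated given {F, N, S, Y}.

Yes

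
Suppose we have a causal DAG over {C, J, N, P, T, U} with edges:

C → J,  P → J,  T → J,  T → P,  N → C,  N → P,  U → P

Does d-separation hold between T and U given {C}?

There are 3 undirected paths between T and U; checking each against the conditioning set {C}:
Path 1: T → P ← U
  P is a collider here and neither P nor any of its descendants is conditioned on, so the collider stays closed — the path is blocked at P.
Path 2: T → J ← P ← U
  J is a collider here and neither J nor any of its descendants is conditioned on, so the collider stays closed — the path is blocked at J.
Path 3: T → J ← C ← N → P ← U
  J is a collider here and neither J nor any of its descendants is conditioned on, so the collider stays closed — the path is blocked at J.
Since every path is blocked, d-separation holds.

Yes — T and U are d-separated given {C}.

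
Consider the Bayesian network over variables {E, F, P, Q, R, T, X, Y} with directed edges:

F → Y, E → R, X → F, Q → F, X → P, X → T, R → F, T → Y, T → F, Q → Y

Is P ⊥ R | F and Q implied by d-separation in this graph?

No — P and R are not d-separated given {F, Q}.

We examine all 4 paths between P and R:
Path 1: P ← X → T → Y ← Q → F ← R
  Y is a collider here and neither Y nor any of its descendants is conditioned on, so the collider stays closed — the path is blocked at Y.
Path 2: P ← X → T → Y ← F ← R
  Y is a collider here and neither Y nor any of its descendants is conditioned on, so the collider stays closed — the path is blocked at Y.
Path 3: P ← X → T → F ← R
  X is a fork and X is not conditioned on; T is a chain and T is not conditioned on; F is a collider and F is conditioned on, which opens it — no node blocks this path, so it is active.
Path 4: P ← X → F ← R
  X is a fork and X is not conditioned on; F is a collider and F is conditioned on, which opens it — no node blocks this path, so it is active.
At least one path is unblocked, so d-separation fails.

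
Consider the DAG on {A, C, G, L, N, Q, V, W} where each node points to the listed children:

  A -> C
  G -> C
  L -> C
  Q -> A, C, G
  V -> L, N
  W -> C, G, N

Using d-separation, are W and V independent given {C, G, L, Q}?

Enumerating the 5 paths from W to V and testing each for blocking by {C, G, L, Q}:
Path 1: W → N ← V
  N is a collider here and neither N nor any of its descendants is conditioned on, so the collider stays closed — the path is blocked at N.
Path 2: W → G → C ← L ← V
  G is a chain here and G is conditioned on, so the path is blocked at G.
Path 3: W → G ← Q → C ← L ← V
  Q is a fork here and Q is conditioned on, so the path is blocked at Q.
Path 4: W → G ← Q → A → C ← L ← V
  Q is a fork here and Q is conditioned on, so the path is blocked at Q.
Path 5: W → C ← L ← V
  L is a chain here and L is conditioned on, so the path is blocked at L.
Since every path is blocked, d-separation holds.

Yes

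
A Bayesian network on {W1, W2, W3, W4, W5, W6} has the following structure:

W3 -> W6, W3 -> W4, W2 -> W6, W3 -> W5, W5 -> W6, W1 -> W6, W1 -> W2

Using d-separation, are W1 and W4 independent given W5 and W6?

No — W1 and W4 are not d-separated given {W5, W6}.

We examine all 4 paths between W1 and W4:
Path 1: W1 → W6 ← W3 → W4
  W6 is a collider and W6 is conditioned on, which opens it; W3 is a fork and W3 is not conditioned on — no node blocks this path, so it is active.
Path 2: W1 → W6 ← W5 ← W3 → W4
  W5 is a chain here and W5 is conditioned on, so the path is blocked at W5.
Path 3: W1 → W2 → W6 ← W3 → W4
  W2 is a chain and W2 is not conditioned on; W6 is a collider and W6 is conditioned on, which opens it; W3 is a fork and W3 is not conditioned on — no node blocks this path, so it is active.
Path 4: W1 → W2 → W6 ← W5 ← W3 → W4
  W5 is a chain here and W5 is conditioned on, so the path is blocked at W5.
At least one path is unblocked, so d-separation fails.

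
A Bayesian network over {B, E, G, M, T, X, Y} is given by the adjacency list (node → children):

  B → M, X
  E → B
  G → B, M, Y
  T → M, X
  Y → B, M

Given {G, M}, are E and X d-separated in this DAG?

No

6 paths connect E and X; each must be blocked for d-separation to hold:
  1. E → B → M ← T → X — B:chain[open]; M:collider[open]; T:fork[open] ⇒ active
  2. E → B ← Y → M ← T → X — B:collider[open]; Y:fork[open]; M:collider[open]; T:fork[open] ⇒ active
  3. E → B ← Y ← G → M ← T → X — B:collider[open]; Y:chain[open]; G:fork[blocks]; M:collider[open]; T:fork[open] ⇒ blocked
  4. E → B ← G → M ← T → X — B:collider[open]; G:fork[blocks]; M:collider[open]; T:fork[open] ⇒ blocked
  5. E → B ← G → Y → M ← T → X — B:collider[open]; G:fork[blocks]; Y:chain[open]; M:collider[open]; T:fork[open] ⇒ blocked
  6. E → B → X — B:chain[open] ⇒ active
At least one path is unblocked, so d-separation fails.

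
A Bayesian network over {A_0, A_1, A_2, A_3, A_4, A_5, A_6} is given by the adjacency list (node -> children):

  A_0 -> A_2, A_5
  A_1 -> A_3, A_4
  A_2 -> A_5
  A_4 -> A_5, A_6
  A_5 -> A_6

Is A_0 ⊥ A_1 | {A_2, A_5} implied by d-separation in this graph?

Enumerating the 4 paths from A_0 to A_1 and testing each for blocking by {A_2, A_5}:
Path 1: A_0 → A_2 → A_5 ← A_4 ← A_1
  A_2 is a chain here and A_2 is conditioned on, so the path is blocked at A_2.
Path 2: A_0 → A_2 → A_5 → A_6 ← A_4 ← A_1
  A_2 is a chain here and A_2 is conditioned on, so the path is blocked at A_2.
Path 3: A_0 → A_5 ← A_4 ← A_1
  A_5 is a collider and A_5 is conditioned on, which opens it; A_4 is a chain and A_4 is not conditioned on — no node blocks this path, so it is active.
Path 4: A_0 → A_5 → A_6 ← A_4 ← A_1
  A_5 is a chain here and A_5 is conditioned on, so the path is blocked at A_5.
Since the path A_0 → A_5 ← A_4 ← A_1 is active, A_0 and A_1 are not d-separated given {A_2, A_5}.

No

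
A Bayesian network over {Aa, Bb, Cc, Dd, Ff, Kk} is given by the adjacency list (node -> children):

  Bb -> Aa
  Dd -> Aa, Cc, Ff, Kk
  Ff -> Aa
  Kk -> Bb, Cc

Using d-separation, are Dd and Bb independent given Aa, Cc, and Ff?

No

Enumerating the 4 paths from Dd to Bb and testing each for blocking by {Aa, Cc, Ff}:
  1. Dd → Ff → Aa ← Bb — Ff:chain[blocks]; Aa:collider[open] ⇒ blocked
  2. Dd → Aa ← Bb — Aa:collider[open] ⇒ active
  3. Dd → Kk → Bb — Kk:chain[open] ⇒ active
  4. Dd → Cc ← Kk → Bb — Cc:collider[open]; Kk:fork[open] ⇒ active
Since the path Dd → Aa ← Bb is active, Dd and Bb are not d-separated given {Aa, Cc, Ff}.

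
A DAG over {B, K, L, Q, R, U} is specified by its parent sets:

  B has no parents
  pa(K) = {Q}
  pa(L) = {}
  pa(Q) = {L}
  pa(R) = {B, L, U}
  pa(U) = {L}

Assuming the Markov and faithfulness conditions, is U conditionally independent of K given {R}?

No

2 paths connect U and K; each must be blocked for d-separation to hold:
Path 1: U → R ← L → Q → K
  R is a collider and R is conditioned on, which opens it; L is a fork and L is not conditioned on; Q is a chain and Q is not conditioned on — no node blocks this path, so it is active.
Path 2: U ← L → Q → K
  L is a fork and L is not conditioned on; Q is a chain and Q is not conditioned on — no node blocks this path, so it is active.
At least one path is unblocked, so d-separation fails.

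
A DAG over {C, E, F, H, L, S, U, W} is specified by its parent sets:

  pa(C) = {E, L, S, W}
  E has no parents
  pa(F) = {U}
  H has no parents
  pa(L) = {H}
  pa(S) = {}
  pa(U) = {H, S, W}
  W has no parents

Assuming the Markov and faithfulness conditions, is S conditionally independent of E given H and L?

3 paths connect S and E; each must be blocked for d-separation to hold:
Path 1: S → C ← E
  C is a collider here and neither C nor any of its descendants is conditioned on, so the collider stays closed — the path is blocked at C.
Path 2: S → U ← W → C ← E
  U is a collider here and neither U nor any of its descendants is conditioned on, so the collider stays closed — the path is blocked at U.
Path 3: S → U ← H → L → C ← E
  U is a collider here and neither U nor any of its descendants is conditioned on, so the collider stays closed — the path is blocked at U.
Every path is blocked, so S and E are d-separated given {H, L}.

Yes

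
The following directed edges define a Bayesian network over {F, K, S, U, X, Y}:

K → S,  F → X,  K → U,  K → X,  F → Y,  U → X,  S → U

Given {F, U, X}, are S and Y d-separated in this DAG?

Yes — S and Y are d-separated given {F, U, X}.

Enumerating the 4 paths from S to Y and testing each for blocking by {F, U, X}:
Path 1: S → U → X ← F → Y
  U is a chain here and U is conditioned on, so the path is blocked at U.
Path 2: S → U ← K → X ← F → Y
  F is a fork here and F is conditioned on, so the path is blocked at F.
Path 3: S ← K → U → X ← F → Y
  U is a chain here and U is conditioned on, so the path is blocked at U.
Path 4: S ← K → X ← F → Y
  F is a fork here and F is conditioned on, so the path is blocked at F.
All paths are blocked; S ⊥ Y | {F, U, X} holds.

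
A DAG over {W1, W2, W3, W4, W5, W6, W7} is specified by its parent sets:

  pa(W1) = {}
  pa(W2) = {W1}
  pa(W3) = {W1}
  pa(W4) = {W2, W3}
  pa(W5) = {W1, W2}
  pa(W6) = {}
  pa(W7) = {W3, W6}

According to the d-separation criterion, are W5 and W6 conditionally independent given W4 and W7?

Enumerating the 4 paths from W5 to W6 and testing each for blocking by {W4, W7}:
  1. W5 ← W1 → W3 → W7 ← W6 — W1:fork[open]; W3:chain[open]; W7:collider[open] ⇒ active
  2. W5 ← W1 → W2 → W4 ← W3 → W7 ← W6 — W1:fork[open]; W2:chain[open]; W4:collider[open]; W3:fork[open]; W7:collider[open] ⇒ active
  3. W5 ← W2 → W4 ← W3 → W7 ← W6 — W2:fork[open]; W4:collider[open]; W3:fork[open]; W7:collider[open] ⇒ active
  4. W5 ← W2 ← W1 → W3 → W7 ← W6 — W2:chain[open]; W1:fork[open]; W3:chain[open]; W7:collider[open] ⇒ active
Because an active path exists, W5 and W6 are not d-separated.

No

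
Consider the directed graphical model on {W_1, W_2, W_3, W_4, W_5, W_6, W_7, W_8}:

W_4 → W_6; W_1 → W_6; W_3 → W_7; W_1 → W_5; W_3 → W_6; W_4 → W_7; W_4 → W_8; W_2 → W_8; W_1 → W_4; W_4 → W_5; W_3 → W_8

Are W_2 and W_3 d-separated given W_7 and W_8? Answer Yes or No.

No

Enumerating the 5 paths from W_2 to W_3 and testing each for blocking by {W_7, W_8}:
Path 1: W_2 → W_8 ← W_4 ← W_1 → W_6 ← W_3
  W_6 is a collider here and neither W_6 nor any of its descendants is conditioned on, so the collider stays closed — the path is blocked at W_6.
Path 2: W_2 → W_8 ← W_4 → W_6 ← W_3
  W_6 is a collider here and neither W_6 nor any of its descendants is conditioned on, so the collider stays closed — the path is blocked at W_6.
Path 3: W_2 → W_8 ← W_4 → W_5 ← W_1 → W_6 ← W_3
  W_5 is a collider here and neither W_5 nor any of its descendants is conditioned on, so the collider stays closed — the path is blocked at W_5.
Path 4: W_2 → W_8 ← W_4 → W_7 ← W_3
  W_8 is a collider and W_8 is conditioned on, which opens it; W_4 is a fork and W_4 is not conditioned on; W_7 is a collider and W_7 is conditioned on, which opens it — no node blocks this path, so it is active.
Path 5: W_2 → W_8 ← W_3
  W_8 is a collider and W_8 is conditioned on, which opens it — no node blocks this path, so it is active.
Because an active path exists, W_2 and W_3 are not d-separated.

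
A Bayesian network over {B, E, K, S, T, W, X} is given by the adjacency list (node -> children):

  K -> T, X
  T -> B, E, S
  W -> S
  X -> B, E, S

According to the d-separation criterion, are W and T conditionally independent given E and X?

Yes

Enumerating the 4 paths from W to T and testing each for blocking by {E, X}:
Path 1: W → S ← T
  S is a collider here and neither S nor any of its descendants is conditioned on, so the collider stays closed — the path is blocked at S.
Path 2: W → S ← X → B ← T
  S is a collider here and neither S nor any of its descendants is conditioned on, so the collider stays closed — the path is blocked at S.
Path 3: W → S ← X → E ← T
  S is a collider here and neither S nor any of its descendants is conditioned on, so the collider stays closed — the path is blocked at S.
Path 4: W → S ← X ← K → T
  S is a collider here and neither S nor any of its descendants is conditioned on, so the collider stays closed — the path is blocked at S.
Every path is blocked, so W and T are d-separated given {E, X}.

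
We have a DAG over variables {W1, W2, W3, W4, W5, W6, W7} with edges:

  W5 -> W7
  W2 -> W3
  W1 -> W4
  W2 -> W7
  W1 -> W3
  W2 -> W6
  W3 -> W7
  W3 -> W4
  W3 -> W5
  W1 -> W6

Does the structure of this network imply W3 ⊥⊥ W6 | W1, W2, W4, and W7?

Yes

We examine all 5 paths between W3 and W6:
Path 1: W3 → W4 ← W1 → W6
  W1 is a fork here and W1 is conditioned on, so the path is blocked at W1.
Path 2: W3 ← W1 → W6
  W1 is a fork here and W1 is conditioned on, so the path is blocked at W1.
Path 3: W3 → W5 → W7 ← W2 → W6
  W2 is a fork here and W2 is conditioned on, so the path is blocked at W2.
Path 4: W3 ← W2 → W6
  W2 is a fork here and W2 is conditioned on, so the path is blocked at W2.
Path 5: W3 → W7 ← W2 → W6
  W2 is a fork here and W2 is conditioned on, so the path is blocked at W2.
Since every path is blocked, d-separation holds.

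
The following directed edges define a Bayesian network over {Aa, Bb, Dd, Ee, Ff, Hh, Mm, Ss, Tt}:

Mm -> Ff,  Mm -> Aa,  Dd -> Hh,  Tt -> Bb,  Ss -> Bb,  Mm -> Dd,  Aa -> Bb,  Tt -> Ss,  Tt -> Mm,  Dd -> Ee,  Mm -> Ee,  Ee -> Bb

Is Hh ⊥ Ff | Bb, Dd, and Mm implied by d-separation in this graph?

Yes

5 paths connect Hh and Ff; each must be blocked for d-separation to hold:
Path 1: Hh ← Dd → Ee → Bb ← Tt → Mm → Ff
  Dd is a fork here and Dd is conditioned on, so the path is blocked at Dd.
Path 2: Hh ← Dd → Ee → Bb ← Aa ← Mm → Ff
  Dd is a fork here and Dd is conditioned on, so the path is blocked at Dd.
Path 3: Hh ← Dd → Ee → Bb ← Ss ← Tt → Mm → Ff
  Dd is a fork here and Dd is conditioned on, so the path is blocked at Dd.
Path 4: Hh ← Dd → Ee ← Mm → Ff
  Dd is a fork here and Dd is conditioned on, so the path is blocked at Dd.
Path 5: Hh ← Dd ← Mm → Ff
  Dd is a chain here and Dd is conditioned on, so the path is blocked at Dd.
Every path is blocked, so Hh and Ff are d-separated given {Bb, Dd, Mm}.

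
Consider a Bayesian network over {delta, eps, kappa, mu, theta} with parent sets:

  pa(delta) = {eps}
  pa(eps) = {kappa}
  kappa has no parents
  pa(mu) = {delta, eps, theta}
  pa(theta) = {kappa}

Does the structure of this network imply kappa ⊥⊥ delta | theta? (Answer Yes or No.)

No — kappa and delta are not d-separated given {theta}.

4 paths connect kappa and delta; each must be blocked for d-separation to hold:
Path 1: kappa → theta → mu ← delta
  theta is a chain here and theta is conditioned on, so the path is blocked at theta.
Path 2: kappa → theta → mu ← eps → delta
  theta is a chain here and theta is conditioned on, so the path is blocked at theta.
Path 3: kappa → eps → delta
  eps is a chain and eps is not conditioned on — no node blocks this path, so it is active.
Path 4: kappa → eps → mu ← delta
  mu is a collider here and neither mu nor any of its descendants is conditioned on, so the collider stays closed — the path is blocked at mu.
Because an active path exists, kappa and delta are not d-separated.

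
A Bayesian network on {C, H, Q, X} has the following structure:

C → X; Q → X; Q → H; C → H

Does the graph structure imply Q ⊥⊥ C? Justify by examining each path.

Yes — Q and C are d-separated given ∅.

We examine all 2 paths between Q and C:
  1. Q → H ← C — H:collider[blocks] ⇒ blocked
  2. Q → X ← C — X:collider[blocks] ⇒ blocked
All paths are blocked; Q ⊥ C | ∅ holds.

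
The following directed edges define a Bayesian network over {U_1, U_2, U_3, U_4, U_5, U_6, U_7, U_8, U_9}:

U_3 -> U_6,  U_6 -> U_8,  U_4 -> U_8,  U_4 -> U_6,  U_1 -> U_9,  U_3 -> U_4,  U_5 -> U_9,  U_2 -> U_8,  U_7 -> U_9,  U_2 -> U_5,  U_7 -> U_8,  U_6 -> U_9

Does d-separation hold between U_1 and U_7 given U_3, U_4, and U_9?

There are 5 undirected paths between U_1 and U_7; checking each against the conditioning set {U_3, U_4, U_9}:
Path 1: U_1 → U_9 ← U_7
  U_9 is a collider and U_9 is conditioned on, which opens it — no node blocks this path, so it is active.
Path 2: U_1 → U_9 ← U_5 ← U_2 → U_8 ← U_7
  U_8 is a collider here and neither U_8 nor any of its descendants is conditioned on, so the collider stays closed — the path is blocked at U_8.
Path 3: U_1 → U_9 ← U_6 ← U_3 → U_4 → U_8 ← U_7
  U_3 is a fork here and U_3 is conditioned on, so the path is blocked at U_3.
Path 4: U_1 → U_9 ← U_6 → U_8 ← U_7
  U_8 is a collider here and neither U_8 nor any of its descendants is conditioned on, so the collider stays closed — the path is blocked at U_8.
Path 5: U_1 → U_9 ← U_6 ← U_4 → U_8 ← U_7
  U_4 is a fork here and U_4 is conditioned on, so the path is blocked at U_4.
Because an active path exists, U_1 and U_7 are not d-separated.

No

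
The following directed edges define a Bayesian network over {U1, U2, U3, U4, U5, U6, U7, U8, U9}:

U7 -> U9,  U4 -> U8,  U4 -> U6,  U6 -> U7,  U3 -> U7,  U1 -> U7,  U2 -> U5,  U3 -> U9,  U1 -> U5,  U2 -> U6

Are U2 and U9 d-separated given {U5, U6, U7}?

4 paths connect U2 and U9; each must be blocked for d-separation to hold:
Path 1: U2 → U5 ← U1 → U7 → U9
  U7 is a chain here and U7 is conditioned on, so the path is blocked at U7.
Path 2: U2 → U5 ← U1 → U7 ← U3 → U9
  U5 is a collider and U5 is conditioned on, which opens it; U1 is a fork and U1 is not conditioned on; U7 is a collider and U7 is conditioned on, which opens it; U3 is a fork and U3 is not conditioned on — no node blocks this path, so it is active.
Path 3: U2 → U6 → U7 → U9
  U6 is a chain here and U6 is conditioned on, so the path is blocked at U6.
Path 4: U2 → U6 → U7 ← U3 → U9
  U6 is a chain here and U6 is conditioned on, so the path is blocked at U6.
Because an active path exists, U2 and U9 are not d-separated.

No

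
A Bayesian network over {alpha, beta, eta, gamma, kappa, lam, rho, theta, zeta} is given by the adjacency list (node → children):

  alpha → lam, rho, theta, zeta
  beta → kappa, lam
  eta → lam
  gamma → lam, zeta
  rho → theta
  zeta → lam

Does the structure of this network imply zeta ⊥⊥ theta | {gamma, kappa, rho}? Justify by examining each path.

We examine all 6 paths between zeta and theta:
Path 1: zeta ← gamma → lam ← alpha → theta
  gamma is a fork here and gamma is conditioned on, so the path is blocked at gamma.
Path 2: zeta ← gamma → lam ← alpha → rho → theta
  gamma is a fork here and gamma is conditioned on, so the path is blocked at gamma.
Path 3: zeta → lam ← alpha → theta
  lam is a collider here and neither lam nor any of its descendants is conditioned on, so the collider stays closed — the path is blocked at lam.
Path 4: zeta → lam ← alpha → rho → theta
  lam is a collider here and neither lam nor any of its descendants is conditioned on, so the collider stays closed — the path is blocked at lam.
Path 5: zeta ← alpha → theta
  alpha is a fork and alpha is not conditioned on — no node blocks this path, so it is active.
Path 6: zeta ← alpha → rho → theta
  rho is a chain here and rho is conditioned on, so the path is blocked at rho.
At least one path is unblocked, so d-separation fails.

No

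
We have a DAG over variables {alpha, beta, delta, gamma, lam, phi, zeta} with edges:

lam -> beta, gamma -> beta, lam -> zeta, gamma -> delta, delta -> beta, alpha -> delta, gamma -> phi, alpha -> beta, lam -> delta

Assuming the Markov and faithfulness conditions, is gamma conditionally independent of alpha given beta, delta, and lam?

No

There are 6 undirected paths between gamma and alpha; checking each against the conditioning set {beta, delta, lam}:
  1. gamma → beta ← alpha — beta:collider[open] ⇒ active
  2. gamma → beta ← lam → delta ← alpha — beta:collider[open]; lam:fork[blocks]; delta:collider[open] ⇒ blocked
  3. gamma → beta ← delta ← alpha — beta:collider[open]; delta:chain[blocks] ⇒ blocked
  4. gamma → delta → beta ← alpha — delta:chain[blocks]; beta:collider[open] ⇒ blocked
  5. gamma → delta ← alpha — delta:collider[open] ⇒ active
  6. gamma → delta ← lam → beta ← alpha — delta:collider[open]; lam:fork[blocks]; beta:collider[open] ⇒ blocked
At least one path is unblocked, so d-separation fails.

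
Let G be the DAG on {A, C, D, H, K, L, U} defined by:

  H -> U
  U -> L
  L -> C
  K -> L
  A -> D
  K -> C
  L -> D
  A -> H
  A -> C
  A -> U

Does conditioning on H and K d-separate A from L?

5 paths connect A and L; each must be blocked for d-separation to hold:
  1. A → C ← L — C:collider[blocks] ⇒ blocked
  2. A → C ← K → L — C:collider[blocks]; K:fork[blocks] ⇒ blocked
  3. A → D ← L — D:collider[blocks] ⇒ blocked
  4. A → U → L — U:chain[open] ⇒ active
  5. A → H → U → L — H:chain[blocks]; U:chain[open] ⇒ blocked
Since the path A → U → L is active, A and L are not d-separated given {H, K}.

No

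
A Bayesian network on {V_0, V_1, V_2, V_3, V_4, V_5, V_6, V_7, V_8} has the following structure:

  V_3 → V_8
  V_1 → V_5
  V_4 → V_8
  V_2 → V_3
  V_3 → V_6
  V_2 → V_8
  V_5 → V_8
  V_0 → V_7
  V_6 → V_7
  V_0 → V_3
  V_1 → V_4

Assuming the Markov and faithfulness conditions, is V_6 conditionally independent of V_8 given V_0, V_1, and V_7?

4 paths connect V_6 and V_8; each must be blocked for d-separation to hold:
  1. V_6 ← V_3 → V_8 — V_3:fork[open] ⇒ active
  2. V_6 ← V_3 ← V_2 → V_8 — V_3:chain[open]; V_2:fork[open] ⇒ active
  3. V_6 → V_7 ← V_0 → V_3 → V_8 — V_7:collider[open]; V_0:fork[blocks]; V_3:chain[open] ⇒ blocked
  4. V_6 → V_7 ← V_0 → V_3 ← V_2 → V_8 — V_7:collider[open]; V_0:fork[blocks]; V_3:collider[open]; V_2:fork[open] ⇒ blocked
At least one path is unblocked, so d-separation fails.

No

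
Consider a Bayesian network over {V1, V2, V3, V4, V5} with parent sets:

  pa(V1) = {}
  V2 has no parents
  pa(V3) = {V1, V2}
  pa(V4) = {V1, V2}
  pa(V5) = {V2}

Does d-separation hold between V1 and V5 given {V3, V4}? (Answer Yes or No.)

Enumerating the 2 paths from V1 to V5 and testing each for blocking by {V3, V4}:
Path 1: V1 → V4 ← V2 → V5
  V4 is a collider and V4 is conditioned on, which opens it; V2 is a fork and V2 is not conditioned on — no node blocks this path, so it is active.
Path 2: V1 → V3 ← V2 → V5
  V3 is a collider and V3 is conditioned on, which opens it; V2 is a fork and V2 is not conditioned on — no node blocks this path, so it is active.
Because an active path exists, V1 and V5 are not d-separated.

No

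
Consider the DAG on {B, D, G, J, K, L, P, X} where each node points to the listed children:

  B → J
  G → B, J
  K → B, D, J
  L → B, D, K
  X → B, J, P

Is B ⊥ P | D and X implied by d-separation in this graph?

There are 6 undirected paths between B and P; checking each against the conditioning set {D, X}:
Path 1: B ← L → K → J ← X → P
  J is a collider here and neither J nor any of its descendants is conditioned on, so the collider stays closed — the path is blocked at J.
Path 2: B ← L → D ← K → J ← X → P
  J is a collider here and neither J nor any of its descendants is conditioned on, so the collider stays closed — the path is blocked at J.
Path 3: B ← X → P
  X is a fork here and X is conditioned on, so the path is blocked at X.
Path 4: B → J ← X → P
  J is a collider here and neither J nor any of its descendants is conditioned on, so the collider stays closed — the path is blocked at J.
Path 5: B ← K → J ← X → P
  J is a collider here and neither J nor any of its descendants is conditioned on, so the collider stays closed — the path is blocked at J.
Path 6: B ← G → J ← X → P
  J is a collider here and neither J nor any of its descendants is conditioned on, so the collider stays closed — the path is blocked at J.
Since every path is blocked, d-separation holds.

Yes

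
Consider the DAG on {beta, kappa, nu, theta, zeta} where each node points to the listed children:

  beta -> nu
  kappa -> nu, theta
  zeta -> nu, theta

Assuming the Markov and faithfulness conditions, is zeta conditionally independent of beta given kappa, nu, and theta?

No

2 paths connect zeta and beta; each must be blocked for d-separation to hold:
Path 1: zeta → theta ← kappa → nu ← beta
  kappa is a fork here and kappa is conditioned on, so the path is blocked at kappa.
Path 2: zeta → nu ← beta
  nu is a collider and nu is conditioned on, which opens it — no node blocks this path, so it is active.
Since the path zeta → nu ← beta is active, zeta and beta are not d-separated given {kappa, nu, theta}.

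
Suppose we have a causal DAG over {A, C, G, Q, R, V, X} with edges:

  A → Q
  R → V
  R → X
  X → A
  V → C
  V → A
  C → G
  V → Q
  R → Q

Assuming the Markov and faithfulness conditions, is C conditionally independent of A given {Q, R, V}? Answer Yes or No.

We examine all 5 paths between C and A:
  1. C ← V → A — V:fork[blocks] ⇒ blocked
  2. C ← V ← R → Q ← A — V:chain[blocks]; R:fork[blocks]; Q:collider[open] ⇒ blocked
  3. C ← V ← R → X → A — V:chain[blocks]; R:fork[blocks]; X:chain[open] ⇒ blocked
  4. C ← V → Q ← A — V:fork[blocks]; Q:collider[open] ⇒ blocked
  5. C ← V → Q ← R → X → A — V:fork[blocks]; Q:collider[open]; R:fork[blocks]; X:chain[open] ⇒ blocked
Since every path is blocked, d-separation holds.

Yes — C and A are d-separated given {Q, R, V}.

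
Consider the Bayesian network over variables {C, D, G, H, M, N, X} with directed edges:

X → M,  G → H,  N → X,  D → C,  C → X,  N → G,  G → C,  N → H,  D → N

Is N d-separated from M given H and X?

We examine all 4 paths between N and M:
Path 1: N → H ← G → C → X → M
  X is a chain here and X is conditioned on, so the path is blocked at X.
Path 2: N → G → C → X → M
  X is a chain here and X is conditioned on, so the path is blocked at X.
Path 3: N → X → M
  X is a chain here and X is conditioned on, so the path is blocked at X.
Path 4: N ← D → C → X → M
  X is a chain here and X is conditioned on, so the path is blocked at X.
Every path is blocked, so N and M are d-separated given {H, X}.

Yes — N and M are d-separated given {H, X}.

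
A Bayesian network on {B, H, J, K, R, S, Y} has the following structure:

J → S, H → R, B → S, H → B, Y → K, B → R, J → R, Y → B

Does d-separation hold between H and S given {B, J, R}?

4 paths connect H and S; each must be blocked for d-separation to hold:
Path 1: H → B → S
  B is a chain here and B is conditioned on, so the path is blocked at B.
Path 2: H → B → R ← J → S
  B is a chain here and B is conditioned on, so the path is blocked at B.
Path 3: H → R ← J → S
  J is a fork here and J is conditioned on, so the path is blocked at J.
Path 4: H → R ← B → S
  B is a fork here and B is conditioned on, so the path is blocked at B.
All paths are blocked; H ⊥ S | {B, J, R} holds.

Yes — H and S are d-separated given {B, J, R}.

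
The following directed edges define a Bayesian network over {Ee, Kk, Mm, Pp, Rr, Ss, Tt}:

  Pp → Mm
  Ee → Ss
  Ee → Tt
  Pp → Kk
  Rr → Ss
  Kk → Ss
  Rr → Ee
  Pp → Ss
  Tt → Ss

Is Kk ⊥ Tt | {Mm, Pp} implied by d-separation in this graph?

There are 6 undirected paths between Kk and Tt; checking each against the conditioning set {Mm, Pp}:
  1. Kk → Ss ← Rr → Ee → Tt — Ss:collider[blocks]; Rr:fork[open]; Ee:chain[open] ⇒ blocked
  2. Kk → Ss ← Ee → Tt — Ss:collider[blocks]; Ee:fork[open] ⇒ blocked
  3. Kk → Ss ← Tt — Ss:collider[blocks] ⇒ blocked
  4. Kk ← Pp → Ss ← Rr → Ee → Tt — Pp:fork[blocks]; Ss:collider[blocks]; Rr:fork[open]; Ee:chain[open] ⇒ blocked
  5. Kk ← Pp → Ss ← Ee → Tt — Pp:fork[blocks]; Ss:collider[blocks]; Ee:fork[open] ⇒ blocked
  6. Kk ← Pp → Ss ← Tt — Pp:fork[blocks]; Ss:collider[blocks] ⇒ blocked
All paths are blocked; Kk ⊥ Tt | {Mm, Pp} holds.

Yes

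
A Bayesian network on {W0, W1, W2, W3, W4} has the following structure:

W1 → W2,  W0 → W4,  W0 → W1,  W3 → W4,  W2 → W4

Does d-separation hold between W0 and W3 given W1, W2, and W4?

There are 2 undirected paths between W0 and W3; checking each against the conditioning set {W1, W2, W4}:
  1. W0 → W4 ← W3 — W4:collider[open] ⇒ active
  2. W0 → W1 → W2 → W4 ← W3 — W1:chain[blocks]; W2:chain[blocks]; W4:collider[open] ⇒ blocked
Since the path W0 → W4 ← W3 is active, W0 and W3 are not d-separated given {W1, W2, W4}.

No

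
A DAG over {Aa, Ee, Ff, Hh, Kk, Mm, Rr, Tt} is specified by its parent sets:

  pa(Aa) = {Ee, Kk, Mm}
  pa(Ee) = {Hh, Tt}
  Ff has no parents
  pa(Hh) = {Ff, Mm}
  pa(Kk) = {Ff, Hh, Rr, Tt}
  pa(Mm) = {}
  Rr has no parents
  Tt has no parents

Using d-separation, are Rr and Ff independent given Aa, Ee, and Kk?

There are 6 undirected paths between Rr and Ff; checking each against the conditioning set {Aa, Ee, Kk}:
Path 1: Rr → Kk → Aa ← Ee ← Hh ← Ff
  Kk is a chain here and Kk is conditioned on, so the path is blocked at Kk.
Path 2: Rr → Kk → Aa ← Mm → Hh ← Ff
  Kk is a chain here and Kk is conditioned on, so the path is blocked at Kk.
Path 3: Rr → Kk ← Tt → Ee → Aa ← Mm → Hh ← Ff
  Ee is a chain here and Ee is conditioned on, so the path is blocked at Ee.
Path 4: Rr → Kk ← Tt → Ee ← Hh ← Ff
  Kk is a collider and Kk is conditioned on, which opens it; Tt is a fork and Tt is not conditioned on; Ee is a collider and Ee is conditioned on, which opens it; Hh is a chain and Hh is not conditioned on — no node blocks this path, so it is active.
Path 5: Rr → Kk ← Hh ← Ff
  Kk is a collider and Kk is conditioned on, which opens it; Hh is a chain and Hh is not conditioned on — no node blocks this path, so it is active.
Path 6: Rr → Kk ← Ff
  Kk is a collider and Kk is conditioned on, which opens it — no node blocks this path, so it is active.
At least one path is unblocked, so d-separation fails.

No — Rr and Ff are not d-separated given {Aa, Ee, Kk}.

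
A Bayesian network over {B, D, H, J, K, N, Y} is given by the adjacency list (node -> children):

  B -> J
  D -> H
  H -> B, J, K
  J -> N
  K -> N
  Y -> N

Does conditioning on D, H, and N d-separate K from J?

No

Enumerating the 3 paths from K to J and testing each for blocking by {D, H, N}:
  1. K → N ← J — N:collider[open] ⇒ active
  2. K ← H → B → J — H:fork[blocks]; B:chain[open] ⇒ blocked
  3. K ← H → J — H:fork[blocks] ⇒ blocked
Because an active path exists, K and J are not d-separated.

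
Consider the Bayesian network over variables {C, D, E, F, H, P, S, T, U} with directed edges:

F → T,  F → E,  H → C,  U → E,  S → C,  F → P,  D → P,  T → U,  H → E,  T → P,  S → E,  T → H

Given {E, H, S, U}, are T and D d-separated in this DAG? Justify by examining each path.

5 paths connect T and D; each must be blocked for d-separation to hold:
Path 1: T → U → E ← F → P ← D
  U is a chain here and U is conditioned on, so the path is blocked at U.
Path 2: T → H → E ← F → P ← D
  H is a chain here and H is conditioned on, so the path is blocked at H.
Path 3: T → H → C ← S → E ← F → P ← D
  H is a chain here and H is conditioned on, so the path is blocked at H.
Path 4: T → P ← D
  P is a collider here and neither P nor any of its descendants is conditioned on, so the collider stays closed — the path is blocked at P.
Path 5: T ← F → P ← D
  P is a collider here and neither P nor any of its descendants is conditioned on, so the collider stays closed — the path is blocked at P.
Every path is blocked, so T and D are d-separated given {E, H, S, U}.

Yes — T and D are d-separated given {E, H, S, U}.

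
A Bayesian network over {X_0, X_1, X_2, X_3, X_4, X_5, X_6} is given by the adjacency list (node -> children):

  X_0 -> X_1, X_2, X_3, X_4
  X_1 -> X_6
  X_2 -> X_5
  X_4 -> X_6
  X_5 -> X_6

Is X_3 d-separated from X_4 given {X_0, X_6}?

3 paths connect X_3 and X_4; each must be blocked for d-separation to hold:
  1. X_3 ← X_0 → X_2 → X_5 → X_6 ← X_4 — X_0:fork[blocks]; X_2:chain[open]; X_5:chain[open]; X_6:collider[open] ⇒ blocked
  2. X_3 ← X_0 → X_4 — X_0:fork[blocks] ⇒ blocked
  3. X_3 ← X_0 → X_1 → X_6 ← X_4 — X_0:fork[blocks]; X_1:chain[open]; X_6:collider[open] ⇒ blocked
Since every path is blocked, d-separation holds.

Yes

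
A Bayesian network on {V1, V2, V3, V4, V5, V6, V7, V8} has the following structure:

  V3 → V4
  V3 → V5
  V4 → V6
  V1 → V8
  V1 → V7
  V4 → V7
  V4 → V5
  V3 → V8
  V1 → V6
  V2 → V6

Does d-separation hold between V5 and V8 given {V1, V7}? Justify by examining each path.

6 paths connect V5 and V8; each must be blocked for d-separation to hold:
Path 1: V5 ← V3 → V4 → V7 ← V1 → V8
  V1 is a fork here and V1 is conditioned on, so the path is blocked at V1.
Path 2: V5 ← V3 → V4 → V6 ← V1 → V8
  V6 is a collider here and neither V6 nor any of its descendants is conditioned on, so the collider stays closed — the path is blocked at V6.
Path 3: V5 ← V3 → V8
  V3 is a fork and V3 is not conditioned on — no node blocks this path, so it is active.
Path 4: V5 ← V4 ← V3 → V8
  V4 is a chain and V4 is not conditioned on; V3 is a fork and V3 is not conditioned on — no node blocks this path, so it is active.
Path 5: V5 ← V4 → V7 ← V1 → V8
  V1 is a fork here and V1 is conditioned on, so the path is blocked at V1.
Path 6: V5 ← V4 → V6 ← V1 → V8
  V6 is a collider here and neither V6 nor any of its descendants is conditioned on, so the collider stays closed — the path is blocked at V6.
Because an active path exists, V5 and V8 are not d-separated.

No — V5 and V8 are not d-separated given {V1, V7}.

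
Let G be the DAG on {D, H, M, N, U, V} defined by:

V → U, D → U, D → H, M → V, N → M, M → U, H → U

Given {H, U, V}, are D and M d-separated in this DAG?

No

4 paths connect D and M; each must be blocked for d-separation to hold:
  1. D → H → U ← M — H:chain[blocks]; U:collider[open] ⇒ blocked
  2. D → H → U ← V ← M — H:chain[blocks]; U:collider[open]; V:chain[blocks] ⇒ blocked
  3. D → U ← M — U:collider[open] ⇒ active
  4. D → U ← V ← M — U:collider[open]; V:chain[blocks] ⇒ blocked
At least one path is unblocked, so d-separation fails.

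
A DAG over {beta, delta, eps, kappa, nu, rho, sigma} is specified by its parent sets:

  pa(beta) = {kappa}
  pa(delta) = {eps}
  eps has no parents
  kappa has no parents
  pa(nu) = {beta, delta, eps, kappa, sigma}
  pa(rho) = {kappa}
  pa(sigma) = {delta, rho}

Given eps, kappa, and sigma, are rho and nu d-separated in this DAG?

We examine all 5 paths between rho and nu:
Path 1: rho ← kappa → nu
  kappa is a fork here and kappa is conditioned on, so the path is blocked at kappa.
Path 2: rho ← kappa → beta → nu
  kappa is a fork here and kappa is conditioned on, so the path is blocked at kappa.
Path 3: rho → sigma → nu
  sigma is a chain here and sigma is conditioned on, so the path is blocked at sigma.
Path 4: rho → sigma ← delta → nu
  sigma is a collider and sigma is conditioned on, which opens it; delta is a fork and delta is not conditioned on — no node blocks this path, so it is active.
Path 5: rho → sigma ← delta ← eps → nu
  eps is a fork here and eps is conditioned on, so the path is blocked at eps.
Since the path rho → sigma ← delta → nu is active, rho and nu are not d-separated given {eps, kappa, sigma}.

No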